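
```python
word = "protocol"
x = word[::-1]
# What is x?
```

word has length 8. The slice word[::-1] selects indices [7, 6, 5, 4, 3, 2, 1, 0] (7->'l', 6->'o', 5->'c', 4->'o', 3->'t', 2->'o', 1->'r', 0->'p'), giving 'locotorp'.

'locotorp'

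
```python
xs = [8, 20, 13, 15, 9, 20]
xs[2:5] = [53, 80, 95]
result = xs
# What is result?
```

xs starts as [8, 20, 13, 15, 9, 20] (length 6). The slice xs[2:5] covers indices [2, 3, 4] with values [13, 15, 9]. Replacing that slice with [53, 80, 95] (same length) produces [8, 20, 53, 80, 95, 20].

[8, 20, 53, 80, 95, 20]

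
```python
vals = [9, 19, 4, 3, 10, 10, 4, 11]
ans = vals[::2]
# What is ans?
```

vals has length 8. The slice vals[::2] selects indices [0, 2, 4, 6] (0->9, 2->4, 4->10, 6->4), giving [9, 4, 10, 4].

[9, 4, 10, 4]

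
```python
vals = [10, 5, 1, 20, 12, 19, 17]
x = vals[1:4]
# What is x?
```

vals has length 7. The slice vals[1:4] selects indices [1, 2, 3] (1->5, 2->1, 3->20), giving [5, 1, 20].

[5, 1, 20]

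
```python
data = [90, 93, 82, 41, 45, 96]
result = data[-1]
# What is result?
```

data has length 6. Negative index -1 maps to positive index 6 + (-1) = 5. data[5] = 96.

96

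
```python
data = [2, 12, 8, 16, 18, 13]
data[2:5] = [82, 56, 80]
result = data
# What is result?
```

data starts as [2, 12, 8, 16, 18, 13] (length 6). The slice data[2:5] covers indices [2, 3, 4] with values [8, 16, 18]. Replacing that slice with [82, 56, 80] (same length) produces [2, 12, 82, 56, 80, 13].

[2, 12, 82, 56, 80, 13]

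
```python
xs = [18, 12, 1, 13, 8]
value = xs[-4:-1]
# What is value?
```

xs has length 5. The slice xs[-4:-1] selects indices [1, 2, 3] (1->12, 2->1, 3->13), giving [12, 1, 13].

[12, 1, 13]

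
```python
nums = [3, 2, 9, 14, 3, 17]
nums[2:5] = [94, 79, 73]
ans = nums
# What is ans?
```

nums starts as [3, 2, 9, 14, 3, 17] (length 6). The slice nums[2:5] covers indices [2, 3, 4] with values [9, 14, 3]. Replacing that slice with [94, 79, 73] (same length) produces [3, 2, 94, 79, 73, 17].

[3, 2, 94, 79, 73, 17]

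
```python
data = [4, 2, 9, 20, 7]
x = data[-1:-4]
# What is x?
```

data has length 5. The slice data[-1:-4] resolves to an empty index range, so the result is [].

[]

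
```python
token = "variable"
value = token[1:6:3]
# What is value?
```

token has length 8. The slice token[1:6:3] selects indices [1, 4] (1->'a', 4->'a'), giving 'aa'.

'aa'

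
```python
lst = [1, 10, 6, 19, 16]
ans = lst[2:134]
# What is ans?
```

lst has length 5. The slice lst[2:134] selects indices [2, 3, 4] (2->6, 3->19, 4->16), giving [6, 19, 16].

[6, 19, 16]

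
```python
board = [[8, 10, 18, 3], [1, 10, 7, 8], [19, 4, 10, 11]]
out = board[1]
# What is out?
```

board has 3 rows. Row 1 is [1, 10, 7, 8].

[1, 10, 7, 8]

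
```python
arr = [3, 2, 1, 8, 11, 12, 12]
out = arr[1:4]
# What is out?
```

arr has length 7. The slice arr[1:4] selects indices [1, 2, 3] (1->2, 2->1, 3->8), giving [2, 1, 8].

[2, 1, 8]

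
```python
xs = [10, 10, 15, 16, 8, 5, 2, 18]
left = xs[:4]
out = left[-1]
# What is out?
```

xs has length 8. The slice xs[:4] selects indices [0, 1, 2, 3] (0->10, 1->10, 2->15, 3->16), giving [10, 10, 15, 16]. So left = [10, 10, 15, 16]. Then left[-1] = 16.

16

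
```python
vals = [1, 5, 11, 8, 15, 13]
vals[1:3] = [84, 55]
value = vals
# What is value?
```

vals starts as [1, 5, 11, 8, 15, 13] (length 6). The slice vals[1:3] covers indices [1, 2] with values [5, 11]. Replacing that slice with [84, 55] (same length) produces [1, 84, 55, 8, 15, 13].

[1, 84, 55, 8, 15, 13]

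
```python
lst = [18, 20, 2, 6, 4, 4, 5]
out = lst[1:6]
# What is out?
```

lst has length 7. The slice lst[1:6] selects indices [1, 2, 3, 4, 5] (1->20, 2->2, 3->6, 4->4, 5->4), giving [20, 2, 6, 4, 4].

[20, 2, 6, 4, 4]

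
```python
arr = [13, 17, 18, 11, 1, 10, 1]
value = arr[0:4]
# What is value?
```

arr has length 7. The slice arr[0:4] selects indices [0, 1, 2, 3] (0->13, 1->17, 2->18, 3->11), giving [13, 17, 18, 11].

[13, 17, 18, 11]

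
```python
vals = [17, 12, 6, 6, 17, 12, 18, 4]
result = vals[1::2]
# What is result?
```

vals has length 8. The slice vals[1::2] selects indices [1, 3, 5, 7] (1->12, 3->6, 5->12, 7->4), giving [12, 6, 12, 4].

[12, 6, 12, 4]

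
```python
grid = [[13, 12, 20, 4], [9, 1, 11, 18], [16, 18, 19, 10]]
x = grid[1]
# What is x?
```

grid has 3 rows. Row 1 is [9, 1, 11, 18].

[9, 1, 11, 18]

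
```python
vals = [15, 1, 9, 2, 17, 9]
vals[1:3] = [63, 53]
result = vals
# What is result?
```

vals starts as [15, 1, 9, 2, 17, 9] (length 6). The slice vals[1:3] covers indices [1, 2] with values [1, 9]. Replacing that slice with [63, 53] (same length) produces [15, 63, 53, 2, 17, 9].

[15, 63, 53, 2, 17, 9]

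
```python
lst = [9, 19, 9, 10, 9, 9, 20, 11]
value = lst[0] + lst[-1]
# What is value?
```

lst has length 8. lst[0] = 9.
lst has length 8. Negative index -1 maps to positive index 8 + (-1) = 7. lst[7] = 11.
Sum: 9 + 11 = 20.

20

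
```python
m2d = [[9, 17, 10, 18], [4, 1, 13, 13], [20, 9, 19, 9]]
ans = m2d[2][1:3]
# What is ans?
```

m2d[2] = [20, 9, 19, 9]. m2d[2] has length 4. The slice m2d[2][1:3] selects indices [1, 2] (1->9, 2->19), giving [9, 19].

[9, 19]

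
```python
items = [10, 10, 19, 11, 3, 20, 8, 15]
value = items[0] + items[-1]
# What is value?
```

items has length 8. items[0] = 10.
items has length 8. Negative index -1 maps to positive index 8 + (-1) = 7. items[7] = 15.
Sum: 10 + 15 = 25.

25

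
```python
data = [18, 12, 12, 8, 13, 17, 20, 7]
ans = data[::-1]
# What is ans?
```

data has length 8. The slice data[::-1] selects indices [7, 6, 5, 4, 3, 2, 1, 0] (7->7, 6->20, 5->17, 4->13, 3->8, 2->12, 1->12, 0->18), giving [7, 20, 17, 13, 8, 12, 12, 18].

[7, 20, 17, 13, 8, 12, 12, 18]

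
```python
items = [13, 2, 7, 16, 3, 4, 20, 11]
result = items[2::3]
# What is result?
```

items has length 8. The slice items[2::3] selects indices [2, 5] (2->7, 5->4), giving [7, 4].

[7, 4]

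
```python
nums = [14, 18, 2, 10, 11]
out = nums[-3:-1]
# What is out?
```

nums has length 5. The slice nums[-3:-1] selects indices [2, 3] (2->2, 3->10), giving [2, 10].

[2, 10]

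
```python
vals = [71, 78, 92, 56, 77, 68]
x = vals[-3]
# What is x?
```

vals has length 6. Negative index -3 maps to positive index 6 + (-3) = 3. vals[3] = 56.

56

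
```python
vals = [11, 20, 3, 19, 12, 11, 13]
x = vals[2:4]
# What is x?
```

vals has length 7. The slice vals[2:4] selects indices [2, 3] (2->3, 3->19), giving [3, 19].

[3, 19]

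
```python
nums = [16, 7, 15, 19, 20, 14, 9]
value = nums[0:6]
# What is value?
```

nums has length 7. The slice nums[0:6] selects indices [0, 1, 2, 3, 4, 5] (0->16, 1->7, 2->15, 3->19, 4->20, 5->14), giving [16, 7, 15, 19, 20, 14].

[16, 7, 15, 19, 20, 14]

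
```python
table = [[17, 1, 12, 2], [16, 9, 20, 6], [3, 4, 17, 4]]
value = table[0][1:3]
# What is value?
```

table[0] = [17, 1, 12, 2]. table[0] has length 4. The slice table[0][1:3] selects indices [1, 2] (1->1, 2->12), giving [1, 12].

[1, 12]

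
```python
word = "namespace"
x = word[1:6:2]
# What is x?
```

word has length 9. The slice word[1:6:2] selects indices [1, 3, 5] (1->'a', 3->'e', 5->'p'), giving 'aep'.

'aep'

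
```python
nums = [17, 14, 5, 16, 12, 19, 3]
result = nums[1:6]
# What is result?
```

nums has length 7. The slice nums[1:6] selects indices [1, 2, 3, 4, 5] (1->14, 2->5, 3->16, 4->12, 5->19), giving [14, 5, 16, 12, 19].

[14, 5, 16, 12, 19]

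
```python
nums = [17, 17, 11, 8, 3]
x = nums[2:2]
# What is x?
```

nums has length 5. The slice nums[2:2] resolves to an empty index range, so the result is [].

[]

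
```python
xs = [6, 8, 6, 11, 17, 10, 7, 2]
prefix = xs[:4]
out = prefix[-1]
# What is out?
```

xs has length 8. The slice xs[:4] selects indices [0, 1, 2, 3] (0->6, 1->8, 2->6, 3->11), giving [6, 8, 6, 11]. So prefix = [6, 8, 6, 11]. Then prefix[-1] = 11.

11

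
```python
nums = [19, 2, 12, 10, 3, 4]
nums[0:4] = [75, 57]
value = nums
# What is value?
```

nums starts as [19, 2, 12, 10, 3, 4] (length 6). The slice nums[0:4] covers indices [0, 1, 2, 3] with values [19, 2, 12, 10]. Replacing that slice with [75, 57] (different length) produces [75, 57, 3, 4].

[75, 57, 3, 4]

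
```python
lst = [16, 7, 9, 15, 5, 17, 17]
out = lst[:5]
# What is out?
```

lst has length 7. The slice lst[:5] selects indices [0, 1, 2, 3, 4] (0->16, 1->7, 2->9, 3->15, 4->5), giving [16, 7, 9, 15, 5].

[16, 7, 9, 15, 5]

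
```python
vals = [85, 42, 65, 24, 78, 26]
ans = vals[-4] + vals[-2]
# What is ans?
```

vals has length 6. Negative index -4 maps to positive index 6 + (-4) = 2. vals[2] = 65.
vals has length 6. Negative index -2 maps to positive index 6 + (-2) = 4. vals[4] = 78.
Sum: 65 + 78 = 143.

143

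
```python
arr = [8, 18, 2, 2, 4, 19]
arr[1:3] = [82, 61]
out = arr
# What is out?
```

arr starts as [8, 18, 2, 2, 4, 19] (length 6). The slice arr[1:3] covers indices [1, 2] with values [18, 2]. Replacing that slice with [82, 61] (same length) produces [8, 82, 61, 2, 4, 19].

[8, 82, 61, 2, 4, 19]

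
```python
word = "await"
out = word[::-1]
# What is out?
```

word has length 5. The slice word[::-1] selects indices [4, 3, 2, 1, 0] (4->'t', 3->'i', 2->'a', 1->'w', 0->'a'), giving 'tiawa'.

'tiawa'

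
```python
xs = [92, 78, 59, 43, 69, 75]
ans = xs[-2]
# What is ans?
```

xs has length 6. Negative index -2 maps to positive index 6 + (-2) = 4. xs[4] = 69.

69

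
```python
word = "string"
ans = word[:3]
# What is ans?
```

word has length 6. The slice word[:3] selects indices [0, 1, 2] (0->'s', 1->'t', 2->'r'), giving 'str'.

'str'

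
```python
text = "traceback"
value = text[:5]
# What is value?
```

text has length 9. The slice text[:5] selects indices [0, 1, 2, 3, 4] (0->'t', 1->'r', 2->'a', 3->'c', 4->'e'), giving 'trace'.

'trace'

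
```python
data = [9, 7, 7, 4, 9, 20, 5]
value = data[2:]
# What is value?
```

data has length 7. The slice data[2:] selects indices [2, 3, 4, 5, 6] (2->7, 3->4, 4->9, 5->20, 6->5), giving [7, 4, 9, 20, 5].

[7, 4, 9, 20, 5]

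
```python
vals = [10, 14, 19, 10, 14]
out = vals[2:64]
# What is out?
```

vals has length 5. The slice vals[2:64] selects indices [2, 3, 4] (2->19, 3->10, 4->14), giving [19, 10, 14].

[19, 10, 14]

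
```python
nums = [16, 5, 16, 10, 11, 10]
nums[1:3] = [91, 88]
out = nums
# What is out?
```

nums starts as [16, 5, 16, 10, 11, 10] (length 6). The slice nums[1:3] covers indices [1, 2] with values [5, 16]. Replacing that slice with [91, 88] (same length) produces [16, 91, 88, 10, 11, 10].

[16, 91, 88, 10, 11, 10]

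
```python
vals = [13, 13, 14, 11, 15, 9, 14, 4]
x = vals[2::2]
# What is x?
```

vals has length 8. The slice vals[2::2] selects indices [2, 4, 6] (2->14, 4->15, 6->14), giving [14, 15, 14].

[14, 15, 14]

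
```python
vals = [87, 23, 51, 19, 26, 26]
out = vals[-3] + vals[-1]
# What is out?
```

vals has length 6. Negative index -3 maps to positive index 6 + (-3) = 3. vals[3] = 19.
vals has length 6. Negative index -1 maps to positive index 6 + (-1) = 5. vals[5] = 26.
Sum: 19 + 26 = 45.

45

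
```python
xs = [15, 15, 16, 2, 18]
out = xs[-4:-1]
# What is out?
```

xs has length 5. The slice xs[-4:-1] selects indices [1, 2, 3] (1->15, 2->16, 3->2), giving [15, 16, 2].

[15, 16, 2]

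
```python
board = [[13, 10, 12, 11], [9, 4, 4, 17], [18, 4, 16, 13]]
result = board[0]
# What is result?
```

board has 3 rows. Row 0 is [13, 10, 12, 11].

[13, 10, 12, 11]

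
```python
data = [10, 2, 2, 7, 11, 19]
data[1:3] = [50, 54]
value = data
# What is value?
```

data starts as [10, 2, 2, 7, 11, 19] (length 6). The slice data[1:3] covers indices [1, 2] with values [2, 2]. Replacing that slice with [50, 54] (same length) produces [10, 50, 54, 7, 11, 19].

[10, 50, 54, 7, 11, 19]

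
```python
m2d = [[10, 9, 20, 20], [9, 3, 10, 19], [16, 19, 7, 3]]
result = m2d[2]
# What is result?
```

m2d has 3 rows. Row 2 is [16, 19, 7, 3].

[16, 19, 7, 3]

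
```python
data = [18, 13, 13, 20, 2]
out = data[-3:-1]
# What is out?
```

data has length 5. The slice data[-3:-1] selects indices [2, 3] (2->13, 3->20), giving [13, 20].

[13, 20]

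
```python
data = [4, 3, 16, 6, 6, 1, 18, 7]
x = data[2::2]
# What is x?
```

data has length 8. The slice data[2::2] selects indices [2, 4, 6] (2->16, 4->6, 6->18), giving [16, 6, 18].

[16, 6, 18]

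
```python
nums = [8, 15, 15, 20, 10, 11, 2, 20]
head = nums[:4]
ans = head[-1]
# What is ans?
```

nums has length 8. The slice nums[:4] selects indices [0, 1, 2, 3] (0->8, 1->15, 2->15, 3->20), giving [8, 15, 15, 20]. So head = [8, 15, 15, 20]. Then head[-1] = 20.

20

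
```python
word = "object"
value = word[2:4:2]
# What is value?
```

word has length 6. The slice word[2:4:2] selects indices [2] (2->'j'), giving 'j'.

'j'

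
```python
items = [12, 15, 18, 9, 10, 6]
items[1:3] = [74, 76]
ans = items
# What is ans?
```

items starts as [12, 15, 18, 9, 10, 6] (length 6). The slice items[1:3] covers indices [1, 2] with values [15, 18]. Replacing that slice with [74, 76] (same length) produces [12, 74, 76, 9, 10, 6].

[12, 74, 76, 9, 10, 6]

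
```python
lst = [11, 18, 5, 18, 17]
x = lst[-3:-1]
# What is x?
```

lst has length 5. The slice lst[-3:-1] selects indices [2, 3] (2->5, 3->18), giving [5, 18].

[5, 18]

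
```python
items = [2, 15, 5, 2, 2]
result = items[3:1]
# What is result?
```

items has length 5. The slice items[3:1] resolves to an empty index range, so the result is [].

[]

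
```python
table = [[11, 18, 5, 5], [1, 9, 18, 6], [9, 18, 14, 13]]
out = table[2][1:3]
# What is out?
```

table[2] = [9, 18, 14, 13]. table[2] has length 4. The slice table[2][1:3] selects indices [1, 2] (1->18, 2->14), giving [18, 14].

[18, 14]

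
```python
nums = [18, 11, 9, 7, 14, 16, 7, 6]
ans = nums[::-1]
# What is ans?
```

nums has length 8. The slice nums[::-1] selects indices [7, 6, 5, 4, 3, 2, 1, 0] (7->6, 6->7, 5->16, 4->14, 3->7, 2->9, 1->11, 0->18), giving [6, 7, 16, 14, 7, 9, 11, 18].

[6, 7, 16, 14, 7, 9, 11, 18]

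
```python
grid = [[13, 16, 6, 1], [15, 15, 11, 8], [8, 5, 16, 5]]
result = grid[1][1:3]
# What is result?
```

grid[1] = [15, 15, 11, 8]. grid[1] has length 4. The slice grid[1][1:3] selects indices [1, 2] (1->15, 2->11), giving [15, 11].

[15, 11]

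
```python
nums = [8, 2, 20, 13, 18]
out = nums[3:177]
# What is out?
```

nums has length 5. The slice nums[3:177] selects indices [3, 4] (3->13, 4->18), giving [13, 18].

[13, 18]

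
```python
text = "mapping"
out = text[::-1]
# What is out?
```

text has length 7. The slice text[::-1] selects indices [6, 5, 4, 3, 2, 1, 0] (6->'g', 5->'n', 4->'i', 3->'p', 2->'p', 1->'a', 0->'m'), giving 'gnippam'.

'gnippam'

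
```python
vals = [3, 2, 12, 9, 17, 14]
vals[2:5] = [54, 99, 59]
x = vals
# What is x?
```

vals starts as [3, 2, 12, 9, 17, 14] (length 6). The slice vals[2:5] covers indices [2, 3, 4] with values [12, 9, 17]. Replacing that slice with [54, 99, 59] (same length) produces [3, 2, 54, 99, 59, 14].

[3, 2, 54, 99, 59, 14]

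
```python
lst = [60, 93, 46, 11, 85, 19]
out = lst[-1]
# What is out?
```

lst has length 6. Negative index -1 maps to positive index 6 + (-1) = 5. lst[5] = 19.

19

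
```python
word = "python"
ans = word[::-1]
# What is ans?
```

word has length 6. The slice word[::-1] selects indices [5, 4, 3, 2, 1, 0] (5->'n', 4->'o', 3->'h', 2->'t', 1->'y', 0->'p'), giving 'nohtyp'.

'nohtyp'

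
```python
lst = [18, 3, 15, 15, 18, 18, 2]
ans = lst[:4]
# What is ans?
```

lst has length 7. The slice lst[:4] selects indices [0, 1, 2, 3] (0->18, 1->3, 2->15, 3->15), giving [18, 3, 15, 15].

[18, 3, 15, 15]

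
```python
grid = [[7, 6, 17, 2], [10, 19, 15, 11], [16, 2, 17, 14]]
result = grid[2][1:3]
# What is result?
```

grid[2] = [16, 2, 17, 14]. grid[2] has length 4. The slice grid[2][1:3] selects indices [1, 2] (1->2, 2->17), giving [2, 17].

[2, 17]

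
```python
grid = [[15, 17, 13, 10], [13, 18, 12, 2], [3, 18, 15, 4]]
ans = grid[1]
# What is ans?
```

grid has 3 rows. Row 1 is [13, 18, 12, 2].

[13, 18, 12, 2]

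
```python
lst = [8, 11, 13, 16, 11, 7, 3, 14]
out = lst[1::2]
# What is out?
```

lst has length 8. The slice lst[1::2] selects indices [1, 3, 5, 7] (1->11, 3->16, 5->7, 7->14), giving [11, 16, 7, 14].

[11, 16, 7, 14]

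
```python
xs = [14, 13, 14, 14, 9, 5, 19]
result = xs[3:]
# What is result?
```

xs has length 7. The slice xs[3:] selects indices [3, 4, 5, 6] (3->14, 4->9, 5->5, 6->19), giving [14, 9, 5, 19].

[14, 9, 5, 19]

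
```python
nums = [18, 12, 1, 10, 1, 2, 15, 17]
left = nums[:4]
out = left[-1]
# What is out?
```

nums has length 8. The slice nums[:4] selects indices [0, 1, 2, 3] (0->18, 1->12, 2->1, 3->10), giving [18, 12, 1, 10]. So left = [18, 12, 1, 10]. Then left[-1] = 10.

10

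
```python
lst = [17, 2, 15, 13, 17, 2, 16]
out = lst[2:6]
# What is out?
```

lst has length 7. The slice lst[2:6] selects indices [2, 3, 4, 5] (2->15, 3->13, 4->17, 5->2), giving [15, 13, 17, 2].

[15, 13, 17, 2]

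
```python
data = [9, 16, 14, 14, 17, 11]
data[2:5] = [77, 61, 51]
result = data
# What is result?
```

data starts as [9, 16, 14, 14, 17, 11] (length 6). The slice data[2:5] covers indices [2, 3, 4] with values [14, 14, 17]. Replacing that slice with [77, 61, 51] (same length) produces [9, 16, 77, 61, 51, 11].

[9, 16, 77, 61, 51, 11]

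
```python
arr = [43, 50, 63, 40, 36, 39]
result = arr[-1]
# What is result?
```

arr has length 6. Negative index -1 maps to positive index 6 + (-1) = 5. arr[5] = 39.

39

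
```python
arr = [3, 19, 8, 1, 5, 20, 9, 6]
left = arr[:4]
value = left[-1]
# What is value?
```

arr has length 8. The slice arr[:4] selects indices [0, 1, 2, 3] (0->3, 1->19, 2->8, 3->1), giving [3, 19, 8, 1]. So left = [3, 19, 8, 1]. Then left[-1] = 1.

1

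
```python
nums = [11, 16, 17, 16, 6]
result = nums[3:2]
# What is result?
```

nums has length 5. The slice nums[3:2] resolves to an empty index range, so the result is [].

[]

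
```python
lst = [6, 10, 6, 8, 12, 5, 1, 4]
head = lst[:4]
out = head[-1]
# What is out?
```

lst has length 8. The slice lst[:4] selects indices [0, 1, 2, 3] (0->6, 1->10, 2->6, 3->8), giving [6, 10, 6, 8]. So head = [6, 10, 6, 8]. Then head[-1] = 8.

8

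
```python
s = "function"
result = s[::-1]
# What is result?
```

s has length 8. The slice s[::-1] selects indices [7, 6, 5, 4, 3, 2, 1, 0] (7->'n', 6->'o', 5->'i', 4->'t', 3->'c', 2->'n', 1->'u', 0->'f'), giving 'noitcnuf'.

'noitcnuf'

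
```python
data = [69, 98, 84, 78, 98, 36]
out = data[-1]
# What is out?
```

data has length 6. Negative index -1 maps to positive index 6 + (-1) = 5. data[5] = 36.

36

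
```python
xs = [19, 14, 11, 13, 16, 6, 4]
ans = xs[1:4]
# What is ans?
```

xs has length 7. The slice xs[1:4] selects indices [1, 2, 3] (1->14, 2->11, 3->13), giving [14, 11, 13].

[14, 11, 13]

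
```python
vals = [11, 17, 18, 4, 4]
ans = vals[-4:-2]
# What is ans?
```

vals has length 5. The slice vals[-4:-2] selects indices [1, 2] (1->17, 2->18), giving [17, 18].

[17, 18]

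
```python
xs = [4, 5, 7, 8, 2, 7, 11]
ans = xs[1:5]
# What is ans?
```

xs has length 7. The slice xs[1:5] selects indices [1, 2, 3, 4] (1->5, 2->7, 3->8, 4->2), giving [5, 7, 8, 2].

[5, 7, 8, 2]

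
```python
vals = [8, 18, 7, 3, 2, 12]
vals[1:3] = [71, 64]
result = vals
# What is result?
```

vals starts as [8, 18, 7, 3, 2, 12] (length 6). The slice vals[1:3] covers indices [1, 2] with values [18, 7]. Replacing that slice with [71, 64] (same length) produces [8, 71, 64, 3, 2, 12].

[8, 71, 64, 3, 2, 12]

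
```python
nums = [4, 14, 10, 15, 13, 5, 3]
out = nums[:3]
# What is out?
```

nums has length 7. The slice nums[:3] selects indices [0, 1, 2] (0->4, 1->14, 2->10), giving [4, 14, 10].

[4, 14, 10]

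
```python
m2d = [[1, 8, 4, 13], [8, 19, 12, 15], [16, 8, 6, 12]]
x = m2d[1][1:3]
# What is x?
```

m2d[1] = [8, 19, 12, 15]. m2d[1] has length 4. The slice m2d[1][1:3] selects indices [1, 2] (1->19, 2->12), giving [19, 12].

[19, 12]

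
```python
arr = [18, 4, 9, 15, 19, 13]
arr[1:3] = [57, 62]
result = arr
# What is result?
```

arr starts as [18, 4, 9, 15, 19, 13] (length 6). The slice arr[1:3] covers indices [1, 2] with values [4, 9]. Replacing that slice with [57, 62] (same length) produces [18, 57, 62, 15, 19, 13].

[18, 57, 62, 15, 19, 13]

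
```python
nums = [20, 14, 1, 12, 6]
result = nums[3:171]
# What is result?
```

nums has length 5. The slice nums[3:171] selects indices [3, 4] (3->12, 4->6), giving [12, 6].

[12, 6]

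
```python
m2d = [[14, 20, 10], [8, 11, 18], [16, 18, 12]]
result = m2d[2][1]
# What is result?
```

m2d[2] = [16, 18, 12]. Taking column 1 of that row yields 18.

18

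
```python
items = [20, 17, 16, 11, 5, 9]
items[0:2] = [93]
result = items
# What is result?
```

items starts as [20, 17, 16, 11, 5, 9] (length 6). The slice items[0:2] covers indices [0, 1] with values [20, 17]. Replacing that slice with [93] (different length) produces [93, 16, 11, 5, 9].

[93, 16, 11, 5, 9]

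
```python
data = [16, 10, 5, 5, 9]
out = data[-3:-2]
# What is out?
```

data has length 5. The slice data[-3:-2] selects indices [2] (2->5), giving [5].

[5]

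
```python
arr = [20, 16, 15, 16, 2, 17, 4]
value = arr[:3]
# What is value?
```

arr has length 7. The slice arr[:3] selects indices [0, 1, 2] (0->20, 1->16, 2->15), giving [20, 16, 15].

[20, 16, 15]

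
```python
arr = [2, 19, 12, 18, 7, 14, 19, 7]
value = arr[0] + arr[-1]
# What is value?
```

arr has length 8. arr[0] = 2.
arr has length 8. Negative index -1 maps to positive index 8 + (-1) = 7. arr[7] = 7.
Sum: 2 + 7 = 9.

9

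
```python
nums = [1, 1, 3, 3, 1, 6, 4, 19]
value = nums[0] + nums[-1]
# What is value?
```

nums has length 8. nums[0] = 1.
nums has length 8. Negative index -1 maps to positive index 8 + (-1) = 7. nums[7] = 19.
Sum: 1 + 19 = 20.

20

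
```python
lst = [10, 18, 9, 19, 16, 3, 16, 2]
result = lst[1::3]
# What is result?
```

lst has length 8. The slice lst[1::3] selects indices [1, 4, 7] (1->18, 4->16, 7->2), giving [18, 16, 2].

[18, 16, 2]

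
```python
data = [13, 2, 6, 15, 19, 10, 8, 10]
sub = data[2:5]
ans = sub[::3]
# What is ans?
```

data has length 8. The slice data[2:5] selects indices [2, 3, 4] (2->6, 3->15, 4->19), giving [6, 15, 19]. So sub = [6, 15, 19]. sub has length 3. The slice sub[::3] selects indices [0] (0->6), giving [6].

[6]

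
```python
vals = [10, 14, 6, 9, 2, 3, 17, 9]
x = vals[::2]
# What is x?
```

vals has length 8. The slice vals[::2] selects indices [0, 2, 4, 6] (0->10, 2->6, 4->2, 6->17), giving [10, 6, 2, 17].

[10, 6, 2, 17]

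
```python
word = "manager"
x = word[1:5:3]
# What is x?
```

word has length 7. The slice word[1:5:3] selects indices [1, 4] (1->'a', 4->'g'), giving 'ag'.

'ag'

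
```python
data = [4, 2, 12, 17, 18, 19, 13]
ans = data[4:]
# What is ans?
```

data has length 7. The slice data[4:] selects indices [4, 5, 6] (4->18, 5->19, 6->13), giving [18, 19, 13].

[18, 19, 13]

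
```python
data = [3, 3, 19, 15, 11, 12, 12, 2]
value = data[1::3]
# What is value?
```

data has length 8. The slice data[1::3] selects indices [1, 4, 7] (1->3, 4->11, 7->2), giving [3, 11, 2].

[3, 11, 2]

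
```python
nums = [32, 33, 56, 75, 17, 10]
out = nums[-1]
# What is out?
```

nums has length 6. Negative index -1 maps to positive index 6 + (-1) = 5. nums[5] = 10.

10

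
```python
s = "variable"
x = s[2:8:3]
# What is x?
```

s has length 8. The slice s[2:8:3] selects indices [2, 5] (2->'r', 5->'b'), giving 'rb'.

'rb'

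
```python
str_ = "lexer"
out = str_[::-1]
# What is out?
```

str_ has length 5. The slice str_[::-1] selects indices [4, 3, 2, 1, 0] (4->'r', 3->'e', 2->'x', 1->'e', 0->'l'), giving 'rexel'.

'rexel'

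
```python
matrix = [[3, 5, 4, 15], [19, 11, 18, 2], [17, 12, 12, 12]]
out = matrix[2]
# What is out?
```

matrix has 3 rows. Row 2 is [17, 12, 12, 12].

[17, 12, 12, 12]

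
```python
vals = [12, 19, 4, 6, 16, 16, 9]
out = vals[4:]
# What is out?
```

vals has length 7. The slice vals[4:] selects indices [4, 5, 6] (4->16, 5->16, 6->9), giving [16, 16, 9].

[16, 16, 9]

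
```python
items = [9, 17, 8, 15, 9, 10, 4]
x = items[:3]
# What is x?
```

items has length 7. The slice items[:3] selects indices [0, 1, 2] (0->9, 1->17, 2->8), giving [9, 17, 8].

[9, 17, 8]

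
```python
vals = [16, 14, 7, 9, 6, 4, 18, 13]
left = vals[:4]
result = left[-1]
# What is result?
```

vals has length 8. The slice vals[:4] selects indices [0, 1, 2, 3] (0->16, 1->14, 2->7, 3->9), giving [16, 14, 7, 9]. So left = [16, 14, 7, 9]. Then left[-1] = 9.

9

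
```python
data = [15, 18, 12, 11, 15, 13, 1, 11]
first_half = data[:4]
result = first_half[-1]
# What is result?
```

data has length 8. The slice data[:4] selects indices [0, 1, 2, 3] (0->15, 1->18, 2->12, 3->11), giving [15, 18, 12, 11]. So first_half = [15, 18, 12, 11]. Then first_half[-1] = 11.

11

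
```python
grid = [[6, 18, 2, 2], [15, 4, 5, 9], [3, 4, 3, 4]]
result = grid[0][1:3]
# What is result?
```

grid[0] = [6, 18, 2, 2]. grid[0] has length 4. The slice grid[0][1:3] selects indices [1, 2] (1->18, 2->2), giving [18, 2].

[18, 2]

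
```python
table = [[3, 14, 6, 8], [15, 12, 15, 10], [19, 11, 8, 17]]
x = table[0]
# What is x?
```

table has 3 rows. Row 0 is [3, 14, 6, 8].

[3, 14, 6, 8]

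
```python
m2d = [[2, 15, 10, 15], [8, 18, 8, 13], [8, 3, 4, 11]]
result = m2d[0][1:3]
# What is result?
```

m2d[0] = [2, 15, 10, 15]. m2d[0] has length 4. The slice m2d[0][1:3] selects indices [1, 2] (1->15, 2->10), giving [15, 10].

[15, 10]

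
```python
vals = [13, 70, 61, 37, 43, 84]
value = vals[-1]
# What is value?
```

vals has length 6. Negative index -1 maps to positive index 6 + (-1) = 5. vals[5] = 84.

84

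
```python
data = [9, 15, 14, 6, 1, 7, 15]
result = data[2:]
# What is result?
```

data has length 7. The slice data[2:] selects indices [2, 3, 4, 5, 6] (2->14, 3->6, 4->1, 5->7, 6->15), giving [14, 6, 1, 7, 15].

[14, 6, 1, 7, 15]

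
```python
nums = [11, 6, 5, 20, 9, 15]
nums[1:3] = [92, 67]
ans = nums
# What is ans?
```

nums starts as [11, 6, 5, 20, 9, 15] (length 6). The slice nums[1:3] covers indices [1, 2] with values [6, 5]. Replacing that slice with [92, 67] (same length) produces [11, 92, 67, 20, 9, 15].

[11, 92, 67, 20, 9, 15]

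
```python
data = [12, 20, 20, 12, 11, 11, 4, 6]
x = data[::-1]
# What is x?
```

data has length 8. The slice data[::-1] selects indices [7, 6, 5, 4, 3, 2, 1, 0] (7->6, 6->4, 5->11, 4->11, 3->12, 2->20, 1->20, 0->12), giving [6, 4, 11, 11, 12, 20, 20, 12].

[6, 4, 11, 11, 12, 20, 20, 12]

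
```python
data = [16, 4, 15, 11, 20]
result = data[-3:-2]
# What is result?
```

data has length 5. The slice data[-3:-2] selects indices [2] (2->15), giving [15].

[15]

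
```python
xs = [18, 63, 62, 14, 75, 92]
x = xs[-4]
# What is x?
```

xs has length 6. Negative index -4 maps to positive index 6 + (-4) = 2. xs[2] = 62.

62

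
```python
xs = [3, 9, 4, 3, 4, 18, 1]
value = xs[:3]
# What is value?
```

xs has length 7. The slice xs[:3] selects indices [0, 1, 2] (0->3, 1->9, 2->4), giving [3, 9, 4].

[3, 9, 4]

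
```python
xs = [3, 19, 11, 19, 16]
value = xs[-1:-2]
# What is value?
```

xs has length 5. The slice xs[-1:-2] resolves to an empty index range, so the result is [].

[]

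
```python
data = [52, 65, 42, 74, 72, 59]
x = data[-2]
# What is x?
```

data has length 6. Negative index -2 maps to positive index 6 + (-2) = 4. data[4] = 72.

72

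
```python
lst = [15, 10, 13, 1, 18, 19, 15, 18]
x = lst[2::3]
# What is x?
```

lst has length 8. The slice lst[2::3] selects indices [2, 5] (2->13, 5->19), giving [13, 19].

[13, 19]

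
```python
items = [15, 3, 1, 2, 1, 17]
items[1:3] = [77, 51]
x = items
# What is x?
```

items starts as [15, 3, 1, 2, 1, 17] (length 6). The slice items[1:3] covers indices [1, 2] with values [3, 1]. Replacing that slice with [77, 51] (same length) produces [15, 77, 51, 2, 1, 17].

[15, 77, 51, 2, 1, 17]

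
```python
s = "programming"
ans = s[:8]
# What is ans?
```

s has length 11. The slice s[:8] selects indices [0, 1, 2, 3, 4, 5, 6, 7] (0->'p', 1->'r', 2->'o', 3->'g', 4->'r', 5->'a', 6->'m', 7->'m'), giving 'programm'.

'programm'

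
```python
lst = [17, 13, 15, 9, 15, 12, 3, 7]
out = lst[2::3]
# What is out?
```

lst has length 8. The slice lst[2::3] selects indices [2, 5] (2->15, 5->12), giving [15, 12].

[15, 12]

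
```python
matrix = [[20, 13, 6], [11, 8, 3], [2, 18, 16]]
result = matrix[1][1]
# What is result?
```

matrix[1] = [11, 8, 3]. Taking column 1 of that row yields 8.

8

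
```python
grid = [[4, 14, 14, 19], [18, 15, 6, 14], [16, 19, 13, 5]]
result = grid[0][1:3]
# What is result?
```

grid[0] = [4, 14, 14, 19]. grid[0] has length 4. The slice grid[0][1:3] selects indices [1, 2] (1->14, 2->14), giving [14, 14].

[14, 14]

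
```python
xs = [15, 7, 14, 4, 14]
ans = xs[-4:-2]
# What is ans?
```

xs has length 5. The slice xs[-4:-2] selects indices [1, 2] (1->7, 2->14), giving [7, 14].

[7, 14]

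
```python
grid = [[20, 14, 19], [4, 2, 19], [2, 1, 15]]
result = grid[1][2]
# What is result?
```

grid[1] = [4, 2, 19]. Taking column 2 of that row yields 19.

19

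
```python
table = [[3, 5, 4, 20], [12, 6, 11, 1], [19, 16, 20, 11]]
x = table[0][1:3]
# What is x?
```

table[0] = [3, 5, 4, 20]. table[0] has length 4. The slice table[0][1:3] selects indices [1, 2] (1->5, 2->4), giving [5, 4].

[5, 4]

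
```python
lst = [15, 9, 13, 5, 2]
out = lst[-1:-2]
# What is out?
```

lst has length 5. The slice lst[-1:-2] resolves to an empty index range, so the result is [].

[]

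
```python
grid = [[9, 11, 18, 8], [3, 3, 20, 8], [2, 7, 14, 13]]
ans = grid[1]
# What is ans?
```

grid has 3 rows. Row 1 is [3, 3, 20, 8].

[3, 3, 20, 8]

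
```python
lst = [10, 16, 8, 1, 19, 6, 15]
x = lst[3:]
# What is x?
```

lst has length 7. The slice lst[3:] selects indices [3, 4, 5, 6] (3->1, 4->19, 5->6, 6->15), giving [1, 19, 6, 15].

[1, 19, 6, 15]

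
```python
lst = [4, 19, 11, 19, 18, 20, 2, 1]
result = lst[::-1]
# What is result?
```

lst has length 8. The slice lst[::-1] selects indices [7, 6, 5, 4, 3, 2, 1, 0] (7->1, 6->2, 5->20, 4->18, 3->19, 2->11, 1->19, 0->4), giving [1, 2, 20, 18, 19, 11, 19, 4].

[1, 2, 20, 18, 19, 11, 19, 4]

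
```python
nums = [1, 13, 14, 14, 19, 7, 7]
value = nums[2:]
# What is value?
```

nums has length 7. The slice nums[2:] selects indices [2, 3, 4, 5, 6] (2->14, 3->14, 4->19, 5->7, 6->7), giving [14, 14, 19, 7, 7].

[14, 14, 19, 7, 7]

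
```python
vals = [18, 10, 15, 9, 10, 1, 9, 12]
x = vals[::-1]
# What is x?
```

vals has length 8. The slice vals[::-1] selects indices [7, 6, 5, 4, 3, 2, 1, 0] (7->12, 6->9, 5->1, 4->10, 3->9, 2->15, 1->10, 0->18), giving [12, 9, 1, 10, 9, 15, 10, 18].

[12, 9, 1, 10, 9, 15, 10, 18]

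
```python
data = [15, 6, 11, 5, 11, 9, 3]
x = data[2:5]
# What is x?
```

data has length 7. The slice data[2:5] selects indices [2, 3, 4] (2->11, 3->5, 4->11), giving [11, 5, 11].

[11, 5, 11]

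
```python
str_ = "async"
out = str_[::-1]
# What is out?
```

str_ has length 5. The slice str_[::-1] selects indices [4, 3, 2, 1, 0] (4->'c', 3->'n', 2->'y', 1->'s', 0->'a'), giving 'cnysa'.

'cnysa'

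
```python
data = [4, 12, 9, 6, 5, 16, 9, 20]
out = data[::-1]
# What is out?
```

data has length 8. The slice data[::-1] selects indices [7, 6, 5, 4, 3, 2, 1, 0] (7->20, 6->9, 5->16, 4->5, 3->6, 2->9, 1->12, 0->4), giving [20, 9, 16, 5, 6, 9, 12, 4].

[20, 9, 16, 5, 6, 9, 12, 4]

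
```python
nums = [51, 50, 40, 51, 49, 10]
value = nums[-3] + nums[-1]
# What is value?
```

nums has length 6. Negative index -3 maps to positive index 6 + (-3) = 3. nums[3] = 51.
nums has length 6. Negative index -1 maps to positive index 6 + (-1) = 5. nums[5] = 10.
Sum: 51 + 10 = 61.

61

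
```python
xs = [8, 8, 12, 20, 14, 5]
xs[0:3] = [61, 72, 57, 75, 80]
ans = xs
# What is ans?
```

xs starts as [8, 8, 12, 20, 14, 5] (length 6). The slice xs[0:3] covers indices [0, 1, 2] with values [8, 8, 12]. Replacing that slice with [61, 72, 57, 75, 80] (different length) produces [61, 72, 57, 75, 80, 20, 14, 5].

[61, 72, 57, 75, 80, 20, 14, 5]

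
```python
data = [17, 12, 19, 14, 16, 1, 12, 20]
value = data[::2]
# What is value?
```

data has length 8. The slice data[::2] selects indices [0, 2, 4, 6] (0->17, 2->19, 4->16, 6->12), giving [17, 19, 16, 12].

[17, 19, 16, 12]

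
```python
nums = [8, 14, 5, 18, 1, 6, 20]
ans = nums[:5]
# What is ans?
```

nums has length 7. The slice nums[:5] selects indices [0, 1, 2, 3, 4] (0->8, 1->14, 2->5, 3->18, 4->1), giving [8, 14, 5, 18, 1].

[8, 14, 5, 18, 1]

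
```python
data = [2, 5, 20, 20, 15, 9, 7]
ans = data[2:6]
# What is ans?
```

data has length 7. The slice data[2:6] selects indices [2, 3, 4, 5] (2->20, 3->20, 4->15, 5->9), giving [20, 20, 15, 9].

[20, 20, 15, 9]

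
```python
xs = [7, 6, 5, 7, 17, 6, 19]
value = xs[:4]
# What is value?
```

xs has length 7. The slice xs[:4] selects indices [0, 1, 2, 3] (0->7, 1->6, 2->5, 3->7), giving [7, 6, 5, 7].

[7, 6, 5, 7]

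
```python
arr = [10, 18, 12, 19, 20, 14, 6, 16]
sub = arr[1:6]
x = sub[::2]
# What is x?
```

arr has length 8. The slice arr[1:6] selects indices [1, 2, 3, 4, 5] (1->18, 2->12, 3->19, 4->20, 5->14), giving [18, 12, 19, 20, 14]. So sub = [18, 12, 19, 20, 14]. sub has length 5. The slice sub[::2] selects indices [0, 2, 4] (0->18, 2->19, 4->14), giving [18, 19, 14].

[18, 19, 14]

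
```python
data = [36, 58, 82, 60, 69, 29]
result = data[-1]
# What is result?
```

data has length 6. Negative index -1 maps to positive index 6 + (-1) = 5. data[5] = 29.

29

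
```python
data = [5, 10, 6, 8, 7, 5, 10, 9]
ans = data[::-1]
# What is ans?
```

data has length 8. The slice data[::-1] selects indices [7, 6, 5, 4, 3, 2, 1, 0] (7->9, 6->10, 5->5, 4->7, 3->8, 2->6, 1->10, 0->5), giving [9, 10, 5, 7, 8, 6, 10, 5].

[9, 10, 5, 7, 8, 6, 10, 5]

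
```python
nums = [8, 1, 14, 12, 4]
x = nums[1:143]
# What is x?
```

nums has length 5. The slice nums[1:143] selects indices [1, 2, 3, 4] (1->1, 2->14, 3->12, 4->4), giving [1, 14, 12, 4].

[1, 14, 12, 4]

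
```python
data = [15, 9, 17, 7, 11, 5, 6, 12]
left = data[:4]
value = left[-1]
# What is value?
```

data has length 8. The slice data[:4] selects indices [0, 1, 2, 3] (0->15, 1->9, 2->17, 3->7), giving [15, 9, 17, 7]. So left = [15, 9, 17, 7]. Then left[-1] = 7.

7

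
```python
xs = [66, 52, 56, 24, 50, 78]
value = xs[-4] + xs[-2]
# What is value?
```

xs has length 6. Negative index -4 maps to positive index 6 + (-4) = 2. xs[2] = 56.
xs has length 6. Negative index -2 maps to positive index 6 + (-2) = 4. xs[4] = 50.
Sum: 56 + 50 = 106.

106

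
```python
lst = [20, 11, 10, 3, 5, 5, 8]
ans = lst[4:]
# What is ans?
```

lst has length 7. The slice lst[4:] selects indices [4, 5, 6] (4->5, 5->5, 6->8), giving [5, 5, 8].

[5, 5, 8]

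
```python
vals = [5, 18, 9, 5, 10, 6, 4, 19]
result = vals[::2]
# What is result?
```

vals has length 8. The slice vals[::2] selects indices [0, 2, 4, 6] (0->5, 2->9, 4->10, 6->4), giving [5, 9, 10, 4].

[5, 9, 10, 4]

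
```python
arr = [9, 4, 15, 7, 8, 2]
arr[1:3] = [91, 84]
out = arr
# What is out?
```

arr starts as [9, 4, 15, 7, 8, 2] (length 6). The slice arr[1:3] covers indices [1, 2] with values [4, 15]. Replacing that slice with [91, 84] (same length) produces [9, 91, 84, 7, 8, 2].

[9, 91, 84, 7, 8, 2]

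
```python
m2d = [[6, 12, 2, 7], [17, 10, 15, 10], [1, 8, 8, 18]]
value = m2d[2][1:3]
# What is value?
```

m2d[2] = [1, 8, 8, 18]. m2d[2] has length 4. The slice m2d[2][1:3] selects indices [1, 2] (1->8, 2->8), giving [8, 8].

[8, 8]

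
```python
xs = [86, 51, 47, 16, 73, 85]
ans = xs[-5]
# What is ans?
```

xs has length 6. Negative index -5 maps to positive index 6 + (-5) = 1. xs[1] = 51.

51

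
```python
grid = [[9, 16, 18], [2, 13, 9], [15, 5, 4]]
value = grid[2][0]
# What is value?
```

grid[2] = [15, 5, 4]. Taking column 0 of that row yields 15.

15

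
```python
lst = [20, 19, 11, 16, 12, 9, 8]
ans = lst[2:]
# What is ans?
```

lst has length 7. The slice lst[2:] selects indices [2, 3, 4, 5, 6] (2->11, 3->16, 4->12, 5->9, 6->8), giving [11, 16, 12, 9, 8].

[11, 16, 12, 9, 8]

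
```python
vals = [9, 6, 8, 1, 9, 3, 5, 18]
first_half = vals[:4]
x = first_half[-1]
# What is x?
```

vals has length 8. The slice vals[:4] selects indices [0, 1, 2, 3] (0->9, 1->6, 2->8, 3->1), giving [9, 6, 8, 1]. So first_half = [9, 6, 8, 1]. Then first_half[-1] = 1.

1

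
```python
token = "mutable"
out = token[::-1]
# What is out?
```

token has length 7. The slice token[::-1] selects indices [6, 5, 4, 3, 2, 1, 0] (6->'e', 5->'l', 4->'b', 3->'a', 2->'t', 1->'u', 0->'m'), giving 'elbatum'.

'elbatum'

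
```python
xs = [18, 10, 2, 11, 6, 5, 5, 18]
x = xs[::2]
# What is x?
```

xs has length 8. The slice xs[::2] selects indices [0, 2, 4, 6] (0->18, 2->2, 4->6, 6->5), giving [18, 2, 6, 5].

[18, 2, 6, 5]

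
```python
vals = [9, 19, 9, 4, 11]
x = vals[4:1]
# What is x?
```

vals has length 5. The slice vals[4:1] resolves to an empty index range, so the result is [].

[]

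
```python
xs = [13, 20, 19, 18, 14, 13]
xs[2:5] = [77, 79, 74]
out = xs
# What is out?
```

xs starts as [13, 20, 19, 18, 14, 13] (length 6). The slice xs[2:5] covers indices [2, 3, 4] with values [19, 18, 14]. Replacing that slice with [77, 79, 74] (same length) produces [13, 20, 77, 79, 74, 13].

[13, 20, 77, 79, 74, 13]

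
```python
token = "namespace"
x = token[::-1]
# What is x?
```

token has length 9. The slice token[::-1] selects indices [8, 7, 6, 5, 4, 3, 2, 1, 0] (8->'e', 7->'c', 6->'a', 5->'p', 4->'s', 3->'e', 2->'m', 1->'a', 0->'n'), giving 'ecapseman'.

'ecapseman'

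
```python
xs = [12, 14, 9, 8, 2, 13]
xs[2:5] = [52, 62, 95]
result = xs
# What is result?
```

xs starts as [12, 14, 9, 8, 2, 13] (length 6). The slice xs[2:5] covers indices [2, 3, 4] with values [9, 8, 2]. Replacing that slice with [52, 62, 95] (same length) produces [12, 14, 52, 62, 95, 13].

[12, 14, 52, 62, 95, 13]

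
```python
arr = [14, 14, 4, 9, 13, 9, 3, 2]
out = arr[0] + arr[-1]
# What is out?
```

arr has length 8. arr[0] = 14.
arr has length 8. Negative index -1 maps to positive index 8 + (-1) = 7. arr[7] = 2.
Sum: 14 + 2 = 16.

16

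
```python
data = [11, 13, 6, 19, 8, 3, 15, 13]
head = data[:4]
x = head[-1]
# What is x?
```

data has length 8. The slice data[:4] selects indices [0, 1, 2, 3] (0->11, 1->13, 2->6, 3->19), giving [11, 13, 6, 19]. So head = [11, 13, 6, 19]. Then head[-1] = 19.

19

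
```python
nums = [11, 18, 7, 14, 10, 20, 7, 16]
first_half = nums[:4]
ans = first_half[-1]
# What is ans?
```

nums has length 8. The slice nums[:4] selects indices [0, 1, 2, 3] (0->11, 1->18, 2->7, 3->14), giving [11, 18, 7, 14]. So first_half = [11, 18, 7, 14]. Then first_half[-1] = 14.

14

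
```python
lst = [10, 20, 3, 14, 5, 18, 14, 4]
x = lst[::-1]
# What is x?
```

lst has length 8. The slice lst[::-1] selects indices [7, 6, 5, 4, 3, 2, 1, 0] (7->4, 6->14, 5->18, 4->5, 3->14, 2->3, 1->20, 0->10), giving [4, 14, 18, 5, 14, 3, 20, 10].

[4, 14, 18, 5, 14, 3, 20, 10]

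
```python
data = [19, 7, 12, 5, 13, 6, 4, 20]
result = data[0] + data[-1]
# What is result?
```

data has length 8. data[0] = 19.
data has length 8. Negative index -1 maps to positive index 8 + (-1) = 7. data[7] = 20.
Sum: 19 + 20 = 39.

39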